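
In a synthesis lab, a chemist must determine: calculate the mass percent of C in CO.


M(CO) = 1×12.01 + 1×16.0 = 28.01 g/mol
Mass of C = 1 × 12.01 = 12.01 g/mol
% C = 12.01/28.01 × 100 = 42.88%

42.88%


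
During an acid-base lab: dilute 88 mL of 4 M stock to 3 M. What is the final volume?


C1V1 = C2V2
4 × 88 = 3 × V2
V2 = 352/3 = 117.33 mL

117.33 mL


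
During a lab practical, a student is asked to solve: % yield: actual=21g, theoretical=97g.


% yield = actual/theoretical × 100
= 21/97 × 100
= 21.65%

21.65%


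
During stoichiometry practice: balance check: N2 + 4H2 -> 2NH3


Equation: N2 + 4H2 -> 2NH3
Check atoms: H: 8≠6, N: 2=2
Not balanced

No, not balanced


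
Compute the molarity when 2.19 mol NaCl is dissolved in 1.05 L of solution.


M = n/V = 2.19/1.05 = 2.086 mol/L

2.086 M


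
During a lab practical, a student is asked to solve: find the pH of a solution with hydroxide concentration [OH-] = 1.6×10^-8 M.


pOH = -log10([OH-]) = -log10(1.6×10^-8)
= 8 - log10(1.6) = 7.8
pH = 14 - pOH = 14 - 7.8 = 6.2

6.2


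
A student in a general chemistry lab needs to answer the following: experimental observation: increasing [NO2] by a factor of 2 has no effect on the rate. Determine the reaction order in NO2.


rate ∝ [NO2]^n
rate ∝ [NO2]^0
Order in NO2: 0

0


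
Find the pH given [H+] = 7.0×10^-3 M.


pH = -log10([H+]) = -log10(7.0×10^-3)
= 3 - log10(7.0)
= 3 - 0.85
= 2.15

2.15


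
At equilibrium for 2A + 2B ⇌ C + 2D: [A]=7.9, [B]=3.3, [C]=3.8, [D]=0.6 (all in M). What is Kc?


Kc = [C][D]^2/([A]^2[B]^2)
= (3.8^1 × 0.6^2)/(7.9^2 × 3.3^2)
= 1.368/679.6449
= 0.002013

0.002013


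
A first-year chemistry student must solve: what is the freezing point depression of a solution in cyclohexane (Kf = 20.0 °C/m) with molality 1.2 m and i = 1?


ΔTf = Kf × m × i
= 20.0 × 1.2 × 1
= 24.0 °C

24.0 °C


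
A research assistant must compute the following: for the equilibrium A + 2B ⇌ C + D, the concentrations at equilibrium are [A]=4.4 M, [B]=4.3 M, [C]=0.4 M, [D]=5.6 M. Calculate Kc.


Kc = [C][D]/([A][B]^2)
= (0.4^1 × 5.6^1)/(4.4^1 × 4.3^2)
= 2.24/81.356
= 0.02753

0.02753


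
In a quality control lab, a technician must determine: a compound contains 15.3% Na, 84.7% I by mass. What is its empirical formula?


Assume 100 g sample. Moles of each element:
  Na: 15.3/22.99 = 0.666 mol
  I: 84.7/126.9 = 0.667 mol
Divide by smallest (0.666):
  Na: 0.666/0.666 = 1.0
  I: 0.667/0.666 = 1.0
Empirical formula: NaI

NaI


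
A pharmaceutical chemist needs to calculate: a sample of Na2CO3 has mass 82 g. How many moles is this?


M(Na2CO3) = 105.99 g/mol
n = mass/M = 82/105.99 = 0.7737 mol

0.7737 mol


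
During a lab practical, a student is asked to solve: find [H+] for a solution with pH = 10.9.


[H+] = 10^(-pH) = 10^(-10.9)
= 1.26×10^-11 M

1.26×10^-11 M


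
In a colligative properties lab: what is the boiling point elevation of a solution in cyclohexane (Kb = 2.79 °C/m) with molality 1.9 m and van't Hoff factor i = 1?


ΔTb = Kb × m × i
= 2.79 × 1.9 × 1
= 5.301 °C

5.301 °C


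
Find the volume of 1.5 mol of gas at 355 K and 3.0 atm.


PV = nRT  (R = 0.08206 L·atm/(mol·K))
V = nRT/P = 1.5×0.08206×355/3.0
= 14.566 L

14.566 L


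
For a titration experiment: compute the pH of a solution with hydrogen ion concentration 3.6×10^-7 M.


pH = -log10([H+]) = -log10(3.6×10^-7)
= 7 - log10(3.6)
= 7 - 0.56
= 6.44

6.44


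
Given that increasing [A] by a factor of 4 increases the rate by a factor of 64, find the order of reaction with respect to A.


rate ∝ [A]^n
4^n = 64 → n = 3
Order in A: 3

3


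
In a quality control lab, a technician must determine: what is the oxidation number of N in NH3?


x + 3(+1) = 0, so x = -3
Oxidation number: -3

-3


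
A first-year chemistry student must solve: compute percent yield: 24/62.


% yield = actual/theoretical × 100
= 24/62 × 100
= 38.71%

38.71%


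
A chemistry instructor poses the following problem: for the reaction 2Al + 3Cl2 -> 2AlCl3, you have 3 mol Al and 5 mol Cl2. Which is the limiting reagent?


Mole ratio available / coefficient:
  Al: 3/2 = 1.500
  Cl2: 5/3 = 1.667
Smaller ratio is limiting.

Al


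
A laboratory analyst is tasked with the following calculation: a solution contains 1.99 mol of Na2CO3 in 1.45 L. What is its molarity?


M = n/V = 1.99/1.45 = 1.372 mol/L

1.372 M


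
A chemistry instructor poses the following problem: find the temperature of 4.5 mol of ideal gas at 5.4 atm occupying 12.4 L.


PV = nRT  (R = 0.08206 L·atm/(mol·K))
T = PV/(nR) = 5.4×12.4/(4.5×0.08206)
= 66.96/0.369270
= 181.33 K

181.33 K


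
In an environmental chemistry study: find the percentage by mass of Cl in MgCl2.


M(MgCl2) = 1×24.31 + 2×35.45 = 95.21 g/mol
Mass of Cl = 2 × 35.45 = 70.90 g/mol
% Cl = 70.90/95.21 × 100 = 74.47%

74.47%


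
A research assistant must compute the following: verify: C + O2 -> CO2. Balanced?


Equation: C + O2 -> CO2
Check atoms: C: 1=1, O: 2=2
Balanced

Yes, balanced


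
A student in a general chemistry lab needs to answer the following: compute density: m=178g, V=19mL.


ρ = mass/volume
= 178/19
= 9.368 g/mL

9.368 g/mL


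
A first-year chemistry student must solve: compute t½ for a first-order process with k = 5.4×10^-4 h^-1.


t½ = ln2/k = 0.693147/(5.4×10^-4 h^-1)
= 1284 h

1284 h


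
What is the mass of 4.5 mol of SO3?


M(SO3) = 80.07 g/mol
mass = n × M = 4.5 × 80.07 = 360.32 g

360.32 g


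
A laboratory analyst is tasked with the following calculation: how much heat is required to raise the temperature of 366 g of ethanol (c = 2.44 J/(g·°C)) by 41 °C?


q = mcΔT = 366 × 2.44 × 41
= 36614.64 J

36614.64 J


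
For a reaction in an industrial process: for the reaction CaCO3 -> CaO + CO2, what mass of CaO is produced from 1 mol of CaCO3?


Mole ratio CaO:CaCO3 = 1:1
n(CaO) = 1 × 1/1 = 1.000 mol
mass = 1.000 × 56.08 = 56.08 g

56.08 g


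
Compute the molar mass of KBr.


M(KBr) = 1×39.1 + 1×79.9
= 39.1 + 79.9
= 119.0 g/mol

119.0 g/mol


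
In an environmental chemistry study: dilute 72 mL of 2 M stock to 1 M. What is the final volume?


C1V1 = C2V2
2 × 72 = 1 × V2
V2 = 144/1 = 144.0 mL

144.0 mL


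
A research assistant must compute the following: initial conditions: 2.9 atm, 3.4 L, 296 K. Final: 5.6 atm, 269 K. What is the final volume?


P1V1/T1 = P2V2/T2
V2 = P1V1T2/(T1P2)
= 2.9×3.4×269/(296×5.6)
= 1.6 L

1.6 L


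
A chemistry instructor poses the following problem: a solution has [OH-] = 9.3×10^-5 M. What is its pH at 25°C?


pOH = -log10([OH-]) = -log10(9.3×10^-5)
= 5 - log10(9.3) = 4.03
pH = 14 - pOH = 14 - 4.03 = 9.97

9.97


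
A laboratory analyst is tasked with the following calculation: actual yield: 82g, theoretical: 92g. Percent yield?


% yield = actual/theoretical × 100
= 82/92 × 100
= 89.13%

89.13%


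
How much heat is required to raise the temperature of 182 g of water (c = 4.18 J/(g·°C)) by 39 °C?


q = mcΔT = 182 × 4.18 × 39
= 29669.64 J

29669.64 J


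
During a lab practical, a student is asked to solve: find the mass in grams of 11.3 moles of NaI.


M(NaI) = 149.89 g/mol
mass = n × M = 11.3 × 149.89 = 1693.76 g

1693.76 g


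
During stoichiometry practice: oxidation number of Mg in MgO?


Group 2 metal: +2
Oxidation number: +2

+2


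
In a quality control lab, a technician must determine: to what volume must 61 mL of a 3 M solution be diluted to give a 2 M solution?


C1V1 = C2V2
3 × 61 = 2 × V2
V2 = 183/2 = 91.5 mL

91.5 mL


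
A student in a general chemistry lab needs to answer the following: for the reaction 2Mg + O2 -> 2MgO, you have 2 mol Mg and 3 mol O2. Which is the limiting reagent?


Mole ratio available / coefficient:
  Mg: 2/2 = 1.000
  O2: 3/1 = 3.000
Smaller ratio is limiting.

Mg


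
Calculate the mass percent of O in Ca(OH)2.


M(Ca(OH)2) = 1×40.08 + 2×16.0 + 2×1.008 = 74.096 g/mol
Mass of O = 2 × 16.0 = 32.00 g/mol
% O = 32.00/74.096 × 100 = 43.19%

43.19%


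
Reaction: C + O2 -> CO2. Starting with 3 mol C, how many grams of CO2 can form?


Mole ratio CO2:C = 1:1
n(CO2) = 3 × 1/1 = 3.000 mol
mass = 3.000 × 44.01 = 132.03 g

132.03 g


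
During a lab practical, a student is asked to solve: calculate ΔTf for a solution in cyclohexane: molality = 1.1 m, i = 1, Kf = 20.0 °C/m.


ΔTf = Kf × m × i
= 20.0 × 1.1 × 1
= 22.0 °C

22.0 °C


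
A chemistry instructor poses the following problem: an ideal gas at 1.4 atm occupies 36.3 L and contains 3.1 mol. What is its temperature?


PV = nRT  (R = 0.08206 L·atm/(mol·K))
T = PV/(nR) = 1.4×36.3/(3.1×0.08206)
= 50.82/0.254386
= 199.78 K

199.78 K


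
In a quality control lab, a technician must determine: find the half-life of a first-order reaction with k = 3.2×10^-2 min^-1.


t½ = ln2/k = 0.693147/(3.2×10^-2 min^-1)
= 21.66 min

21.66 min


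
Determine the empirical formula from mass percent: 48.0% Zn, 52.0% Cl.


Assume 100 g sample. Moles of each element:
  Zn: 48.0/65.38 = 0.734 mol
  Cl: 52.0/35.45 = 1.467 mol
Divide by smallest (0.734):
  Zn: 0.734/0.734 = 1.0
  Cl: 1.467/0.734 = 2.0
Empirical formula: ZnCl2

ZnCl2


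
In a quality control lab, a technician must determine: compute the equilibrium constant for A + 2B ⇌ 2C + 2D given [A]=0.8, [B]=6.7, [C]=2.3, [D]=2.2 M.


Kc = [C]^2[D]^2/([A][B]^2)
= (2.3^2 × 2.2^2)/(0.8^1 × 6.7^2)
= 25.6036/35.912
= 0.7130

0.7130


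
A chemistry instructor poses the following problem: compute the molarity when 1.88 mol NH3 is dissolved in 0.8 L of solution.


M = n/V = 1.88/0.8 = 2.350 mol/L

2.350 M


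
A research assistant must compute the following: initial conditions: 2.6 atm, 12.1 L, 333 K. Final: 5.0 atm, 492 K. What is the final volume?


P1V1/T1 = P2V2/T2
V2 = P1V1T2/(T1P2)
= 2.6×12.1×492/(333×5.0)
= 9.296 L

9.296 L


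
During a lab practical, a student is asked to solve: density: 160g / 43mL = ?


ρ = mass/volume
= 160/43
= 3.721 g/mL

3.721 g/mL


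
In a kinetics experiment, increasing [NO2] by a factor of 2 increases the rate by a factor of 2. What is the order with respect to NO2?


rate ∝ [NO2]^n
2^n = 2 → n = 1
Order in NO2: 1

1


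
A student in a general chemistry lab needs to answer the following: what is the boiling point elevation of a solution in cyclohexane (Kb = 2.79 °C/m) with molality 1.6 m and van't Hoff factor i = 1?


ΔTb = Kb × m × i
= 2.79 × 1.6 × 1
= 4.464 °C

4.464 °C


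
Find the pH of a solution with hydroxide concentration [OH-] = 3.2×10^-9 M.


pOH = -log10([OH-]) = -log10(3.2×10^-9)
= 9 - log10(3.2) = 8.49
pH = 14 - pOH = 14 - 8.49 = 5.51

5.51


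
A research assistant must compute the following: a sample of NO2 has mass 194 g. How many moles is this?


M(NO2) = 46.01 g/mol
n = mass/M = 194/46.01 = 4.2165 mol

4.2165 mol


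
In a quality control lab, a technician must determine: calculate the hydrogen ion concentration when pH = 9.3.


[H+] = 10^(-pH) = 10^(-9.3)
= 5.01×10^-10 M

5.01×10^-10 M


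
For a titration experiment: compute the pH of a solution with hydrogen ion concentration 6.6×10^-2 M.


pH = -log10([H+]) = -log10(6.6×10^-2)
= 2 - log10(6.6)
= 2 - 0.82
= 1.18

1.18


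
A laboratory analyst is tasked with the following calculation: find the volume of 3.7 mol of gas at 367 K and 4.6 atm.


PV = nRT  (R = 0.08206 L·atm/(mol·K))
V = nRT/P = 3.7×0.08206×367/4.6
= 24.224 L

24.224 L


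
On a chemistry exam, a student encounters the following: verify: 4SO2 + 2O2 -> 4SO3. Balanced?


Equation: 4SO2 + 2O2 -> 4SO3
Check atoms: O: 12=12, S: 4=4
Balanced

Yes, balanced


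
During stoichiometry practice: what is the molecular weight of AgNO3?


M(AgNO3) = 1×107.87 + 1×14.01 + 3×16.0
= 107.87 + 14.01 + 48.0
= 169.88 g/mol

169.88 g/mol


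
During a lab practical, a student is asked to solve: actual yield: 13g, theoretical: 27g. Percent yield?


% yield = actual/theoretical × 100
= 13/27 × 100
= 48.15%

48.15%


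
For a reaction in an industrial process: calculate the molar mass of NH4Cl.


M(NH4Cl) = 1×14.01 + 4×1.008 + 1×35.45
= 14.01 + 4.03 + 35.45
= 53.49 g/mol

53.49 g/mol


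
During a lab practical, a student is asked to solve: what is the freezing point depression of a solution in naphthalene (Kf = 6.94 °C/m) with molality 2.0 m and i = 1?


ΔTf = Kf × m × i
= 6.94 × 2.0 × 1
= 13.88 °C

13.88 °C


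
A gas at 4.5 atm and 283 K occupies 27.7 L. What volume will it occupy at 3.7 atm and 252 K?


P1V1/T1 = P2V2/T2
V2 = P1V1T2/(T1P2)
= 4.5×27.7×252/(283×3.7)
= 29.999 L

29.999 L


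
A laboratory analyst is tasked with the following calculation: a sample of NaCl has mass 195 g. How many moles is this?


M(NaCl) = 58.44 g/mol
n = mass/M = 195/58.44 = 3.3368 mol

3.3368 mol


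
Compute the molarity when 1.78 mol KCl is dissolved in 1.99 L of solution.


M = n/V = 1.78/1.99 = 0.894 mol/L

0.894 M


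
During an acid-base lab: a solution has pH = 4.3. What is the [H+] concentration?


[H+] = 10^(-pH) = 10^(-4.3)
= 5.01×10^-5 M

5.01×10^-5 M


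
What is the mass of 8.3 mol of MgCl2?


M(MgCl2) = 95.21 g/mol
mass = n × M = 8.3 × 95.21 = 790.24 g

790.24 g


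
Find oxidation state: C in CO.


x + (-2) = 0, so x = +2
Oxidation number: +2

+2


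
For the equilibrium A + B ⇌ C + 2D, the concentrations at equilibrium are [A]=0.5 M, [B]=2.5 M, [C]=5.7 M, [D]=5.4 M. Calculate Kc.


Kc = [C][D]^2/([A][B])
= (5.7^1 × 5.4^2)/(0.5^1 × 2.5^1)
= 166.212/1.25
= 133.0

133.0


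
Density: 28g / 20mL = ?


ρ = mass/volume
= 28/20
= 1.4 g/mL

1.4 g/mL


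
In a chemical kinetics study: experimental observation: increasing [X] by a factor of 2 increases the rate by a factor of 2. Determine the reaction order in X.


rate ∝ [X]^n
2^n = 2 → n = 1
Order in X: 1

1


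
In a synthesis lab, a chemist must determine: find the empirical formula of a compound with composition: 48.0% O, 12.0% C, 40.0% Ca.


Assume 100 g sample. Moles of each element:
  O: 48.0/16.0 = 3.0 mol
  C: 12.0/12.01 = 0.999 mol
  Ca: 40.0/40.08 = 0.998 mol
Divide by smallest (0.998):
  O: 3.0/0.998 = 3.01
  C: 0.999/0.998 = 1.0
  Ca: 0.998/0.998 = 1.0
Empirical formula: CaCO3

CaCO3


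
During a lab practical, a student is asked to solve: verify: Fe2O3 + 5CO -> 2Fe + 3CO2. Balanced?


Equation: Fe2O3 + 5CO -> 2Fe + 3CO2
Check atoms: C: 5≠3, Fe: 2=2, O: 8≠6
Not balanced

No, not balanced


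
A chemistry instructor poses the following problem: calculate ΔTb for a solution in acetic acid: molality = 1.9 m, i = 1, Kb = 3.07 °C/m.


ΔTb = Kb × m × i
= 3.07 × 1.9 × 1
= 5.833 °C

5.833 °C


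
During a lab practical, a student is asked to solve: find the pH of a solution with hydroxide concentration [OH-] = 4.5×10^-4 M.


pOH = -log10([OH-]) = -log10(4.5×10^-4)
= 4 - log10(4.5) = 3.35
pH = 14 - pOH = 14 - 3.35 = 10.65

10.65


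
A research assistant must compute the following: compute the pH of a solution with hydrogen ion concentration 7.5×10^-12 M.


pH = -log10([H+]) = -log10(7.5×10^-12)
= 12 - log10(7.5)
= 12 - 0.88
= 11.12

11.12


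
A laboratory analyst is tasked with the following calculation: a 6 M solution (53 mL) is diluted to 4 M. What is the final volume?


C1V1 = C2V2
6 × 53 = 4 × V2
V2 = 318/4 = 79.5 mL

79.5 mL


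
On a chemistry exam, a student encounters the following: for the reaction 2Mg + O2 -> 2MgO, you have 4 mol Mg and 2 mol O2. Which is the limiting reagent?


Mole ratio available / coefficient:
  Mg: 4/2 = 2.000
  O2: 2/1 = 2.000
Smaller ratio is limiting.

neither (stoichiometric); Mg and O2 are fully consumed


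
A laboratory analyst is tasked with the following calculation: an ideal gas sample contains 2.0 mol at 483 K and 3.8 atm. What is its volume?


PV = nRT  (R = 0.08206 L·atm/(mol·K))
V = nRT/P = 2.0×0.08206×483/3.8
= 20.861 L

20.861 L


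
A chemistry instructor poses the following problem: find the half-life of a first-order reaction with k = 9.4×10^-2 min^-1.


t½ = ln2/k = 0.693147/(9.4×10^-2 min^-1)
= 7.374 min

7.374 min


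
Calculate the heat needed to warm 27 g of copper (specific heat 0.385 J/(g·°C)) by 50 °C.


q = mcΔT = 27 × 0.385 × 50
= 519.75 J

519.75 J


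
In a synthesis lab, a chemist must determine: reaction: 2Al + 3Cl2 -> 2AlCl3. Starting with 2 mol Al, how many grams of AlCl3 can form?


Mole ratio AlCl3:Al = 2:2
n(AlCl3) = 2 × 2/2 = 2.000 mol
mass = 2.000 × 133.33 = 266.66 g

266.66 g


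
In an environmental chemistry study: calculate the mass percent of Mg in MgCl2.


M(MgCl2) = 1×24.31 + 2×35.45 = 95.21 g/mol
Mass of Mg = 1 × 24.31 = 24.31 g/mol
% Mg = 24.31/95.21 × 100 = 25.53%

25.53%


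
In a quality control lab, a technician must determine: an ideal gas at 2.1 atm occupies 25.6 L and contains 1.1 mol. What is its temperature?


PV = nRT  (R = 0.08206 L·atm/(mol·K))
T = PV/(nR) = 2.1×25.6/(1.1×0.08206)
= 53.76/0.090266
= 595.57 K

595.57 K


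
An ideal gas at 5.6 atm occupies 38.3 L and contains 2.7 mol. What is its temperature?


PV = nRT  (R = 0.08206 L·atm/(mol·K))
T = PV/(nR) = 5.6×38.3/(2.7×0.08206)
= 214.48/0.221562
= 968.04 K

968.04 K


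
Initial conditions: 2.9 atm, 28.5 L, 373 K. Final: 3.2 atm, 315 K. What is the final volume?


P1V1/T1 = P2V2/T2
V2 = P1V1T2/(T1P2)
= 2.9×28.5×315/(373×3.2)
= 21.812 L

21.812 L


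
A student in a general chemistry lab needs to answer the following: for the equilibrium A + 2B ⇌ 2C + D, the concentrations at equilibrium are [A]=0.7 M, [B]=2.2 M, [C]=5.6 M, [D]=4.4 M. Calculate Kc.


Kc = [C]^2[D]/([A][B]^2)
= (5.6^2 × 4.4^1)/(0.7^1 × 2.2^2)
= 137.984/3.388
= 40.73

40.73


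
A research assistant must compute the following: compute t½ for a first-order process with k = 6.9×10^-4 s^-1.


t½ = ln2/k = 0.693147/(6.9×10^-4 s^-1)
= 1005 s

1005 s


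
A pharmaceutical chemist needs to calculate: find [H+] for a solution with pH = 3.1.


[H+] = 10^(-pH) = 10^(-3.1)
= 7.94×10^-4 M

7.94×10^-4 M


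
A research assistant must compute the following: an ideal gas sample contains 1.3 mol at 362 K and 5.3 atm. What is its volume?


PV = nRT  (R = 0.08206 L·atm/(mol·K))
V = nRT/P = 1.3×0.08206×362/5.3
= 7.286 L

7.286 L


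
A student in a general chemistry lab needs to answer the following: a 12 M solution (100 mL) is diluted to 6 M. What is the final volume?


C1V1 = C2V2
12 × 100 = 6 × V2
V2 = 1200/6 = 200.0 mL

200.0 mL


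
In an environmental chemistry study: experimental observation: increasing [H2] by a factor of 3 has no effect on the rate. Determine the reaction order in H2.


rate ∝ [H2]^n
rate ∝ [H2]^0
Order in H2: 0

0


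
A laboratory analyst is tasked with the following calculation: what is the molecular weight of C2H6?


M(C2H6) = 2×12.01 + 6×1.008
= 24.02 + 6.05
= 30.07 g/mol

30.07 g/mol


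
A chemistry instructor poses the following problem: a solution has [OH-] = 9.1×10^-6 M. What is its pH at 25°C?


pOH = -log10([OH-]) = -log10(9.1×10^-6)
= 6 - log10(9.1) = 5.04
pH = 14 - pOH = 14 - 5.04 = 8.96

8.96


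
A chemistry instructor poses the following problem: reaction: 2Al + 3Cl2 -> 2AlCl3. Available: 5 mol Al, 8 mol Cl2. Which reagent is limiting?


Mole ratio available / coefficient:
  Al: 5/2 = 2.500
  Cl2: 8/3 = 2.667
Smaller ratio is limiting.

Al


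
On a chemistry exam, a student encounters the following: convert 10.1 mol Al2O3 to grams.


M(Al2O3) = 101.96 g/mol
mass = n × M = 10.1 × 101.96 = 1029.80 g

1029.80 g


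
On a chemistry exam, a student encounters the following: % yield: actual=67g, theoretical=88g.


% yield = actual/theoretical × 100
= 67/88 × 100
= 76.14%

76.14%


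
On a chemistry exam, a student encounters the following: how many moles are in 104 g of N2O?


M(N2O) = 44.02 g/mol
n = mass/M = 104/44.02 = 2.3626 mol

2.3626 mol


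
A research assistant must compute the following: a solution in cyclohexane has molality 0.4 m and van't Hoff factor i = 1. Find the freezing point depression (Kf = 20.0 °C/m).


ΔTf = Kf × m × i
= 20.0 × 0.4 × 1
= 8.0 °C

8.0 °C


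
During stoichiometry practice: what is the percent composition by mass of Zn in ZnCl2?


M(ZnCl2) = 1×65.38 + 2×35.45 = 136.28 g/mol
Mass of Zn = 1 × 65.38 = 65.38 g/mol
% Zn = 65.38/136.28 × 100 = 47.97%

47.97%


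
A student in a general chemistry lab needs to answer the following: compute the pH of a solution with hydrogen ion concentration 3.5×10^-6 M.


pH = -log10([H+]) = -log10(3.5×10^-6)
= 6 - log10(3.5)
= 6 - 0.54
= 5.46

5.46


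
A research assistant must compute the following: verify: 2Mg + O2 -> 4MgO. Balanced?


Equation: 2Mg + O2 -> 4MgO
Check atoms: Mg: 2≠4, O: 2≠4
Not balanced

No, not balanced


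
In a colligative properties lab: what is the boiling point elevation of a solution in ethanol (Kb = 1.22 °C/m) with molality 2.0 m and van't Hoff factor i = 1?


ΔTb = Kb × m × i
= 1.22 × 2.0 × 1
= 2.44 °C

2.44 °C


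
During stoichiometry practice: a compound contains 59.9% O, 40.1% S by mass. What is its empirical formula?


Assume 100 g sample. Moles of each element:
  O: 59.9/16.0 = 3.744 mol
  S: 40.1/32.07 = 1.25 mol
Divide by smallest (1.25):
  O: 3.744/1.25 = 3.0
  S: 1.25/1.25 = 1.0
Empirical formula: SO3

SO3


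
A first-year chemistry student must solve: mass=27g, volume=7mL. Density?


ρ = mass/volume
= 27/7
= 3.857 g/mL

3.857 g/mL


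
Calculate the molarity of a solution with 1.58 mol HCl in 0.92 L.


M = n/V = 1.58/0.92 = 1.717 mol/L

1.717 M


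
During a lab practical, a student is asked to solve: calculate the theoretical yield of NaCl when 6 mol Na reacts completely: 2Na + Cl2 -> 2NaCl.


Mole ratio NaCl:Na = 2:2
n(NaCl) = 6 × 2/2 = 6.000 mol
mass = 6.000 × 58.44 = 350.64 g

350.64 g


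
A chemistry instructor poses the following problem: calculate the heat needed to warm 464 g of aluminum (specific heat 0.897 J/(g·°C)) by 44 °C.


q = mcΔT = 464 × 0.897 × 44
= 18313.15 J

18313.15 J


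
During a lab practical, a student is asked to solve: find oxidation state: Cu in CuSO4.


Sulfate is -2, so Cu = +2
Oxidation number: +2

+2


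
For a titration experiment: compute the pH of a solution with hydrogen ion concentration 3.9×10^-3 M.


pH = -log10([H+]) = -log10(3.9×10^-3)
= 3 - log10(3.9)
= 3 - 0.59
= 2.41

2.41


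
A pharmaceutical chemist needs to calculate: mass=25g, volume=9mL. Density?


ρ = mass/volume
= 25/9
= 2.778 g/mL

2.778 g/mL


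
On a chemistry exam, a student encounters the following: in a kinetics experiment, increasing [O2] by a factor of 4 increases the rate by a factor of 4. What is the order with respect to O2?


rate ∝ [O2]^n
4^n = 4 → n = 1
Order in O2: 1

1


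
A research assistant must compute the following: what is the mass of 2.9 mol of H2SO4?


M(H2SO4) = 98.09 g/mol
mass = n × M = 2.9 × 98.09 = 284.46 g

284.46 g


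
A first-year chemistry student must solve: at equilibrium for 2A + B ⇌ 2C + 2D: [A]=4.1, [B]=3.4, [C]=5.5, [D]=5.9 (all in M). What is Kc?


Kc = [C]^2[D]^2/([A]^2[B])
= (5.5^2 × 5.9^2)/(4.1^2 × 3.4^1)
= 1053.0025/57.154
= 18.42

18.42


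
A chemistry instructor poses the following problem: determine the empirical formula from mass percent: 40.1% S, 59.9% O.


Assume 100 g sample. Moles of each element:
  S: 40.1/32.07 = 1.25 mol
  O: 59.9/16.0 = 3.744 mol
Divide by smallest (1.25):
  S: 1.25/1.25 = 1.0
  O: 3.744/1.25 = 3.0
Empirical formula: SO3

SO3


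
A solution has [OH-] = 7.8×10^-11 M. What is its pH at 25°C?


pOH = -log10([OH-]) = -log10(7.8×10^-11)
= 11 - log10(7.8) = 10.11
pH = 14 - pOH = 14 - 10.11 = 3.89

3.89


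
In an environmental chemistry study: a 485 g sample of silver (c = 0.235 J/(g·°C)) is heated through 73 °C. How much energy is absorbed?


q = mcΔT = 485 × 0.235 × 73
= 8320.18 J

8320.18 J


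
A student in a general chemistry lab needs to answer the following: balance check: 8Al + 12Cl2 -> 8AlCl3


Equation: 8Al + 12Cl2 -> 8AlCl3
Check atoms: Al: 8=8, Cl: 24=24
Balanced

Yes, balanced


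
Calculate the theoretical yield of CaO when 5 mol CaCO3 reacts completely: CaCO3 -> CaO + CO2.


Mole ratio CaO:CaCO3 = 1:1
n(CaO) = 5 × 1/1 = 5.000 mol
mass = 5.000 × 56.08 = 280.4 g

280.4 g


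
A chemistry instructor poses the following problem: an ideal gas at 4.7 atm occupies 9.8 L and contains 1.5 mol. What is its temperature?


PV = nRT  (R = 0.08206 L·atm/(mol·K))
T = PV/(nR) = 4.7×9.8/(1.5×0.08206)
= 46.06/0.123090
= 374.20 K

374.20 K


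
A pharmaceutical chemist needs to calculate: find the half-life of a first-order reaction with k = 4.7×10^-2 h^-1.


t½ = ln2/k = 0.693147/(4.7×10^-2 h^-1)
= 14.75 h

14.75 h


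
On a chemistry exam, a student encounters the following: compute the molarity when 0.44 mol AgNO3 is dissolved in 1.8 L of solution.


M = n/V = 0.44/1.8 = 0.244 mol/L

0.244 M


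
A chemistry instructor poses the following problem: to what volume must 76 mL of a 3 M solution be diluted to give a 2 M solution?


C1V1 = C2V2
3 × 76 = 2 × V2
V2 = 228/2 = 114.0 mL

114.0 mL


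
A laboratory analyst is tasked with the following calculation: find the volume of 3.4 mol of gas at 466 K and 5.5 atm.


PV = nRT  (R = 0.08206 L·atm/(mol·K))
V = nRT/P = 3.4×0.08206×466/5.5
= 23.639 L

23.639 L


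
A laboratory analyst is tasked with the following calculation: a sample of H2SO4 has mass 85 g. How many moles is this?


M(H2SO4) = 98.09 g/mol
n = mass/M = 85/98.09 = 0.8666 mol

0.8666 mol


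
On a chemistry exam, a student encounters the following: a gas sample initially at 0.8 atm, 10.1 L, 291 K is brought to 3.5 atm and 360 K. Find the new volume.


P1V1/T1 = P2V2/T2
V2 = P1V1T2/(T1P2)
= 0.8×10.1×360/(291×3.5)
= 2.856 L

2.856 L


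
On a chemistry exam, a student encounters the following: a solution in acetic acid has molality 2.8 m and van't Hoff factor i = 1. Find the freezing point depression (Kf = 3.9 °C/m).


ΔTf = Kf × m × i
= 3.9 × 2.8 × 1
= 10.92 °C

10.92 °C


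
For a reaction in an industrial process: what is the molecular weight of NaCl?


M(NaCl) = 1×22.99 + 1×35.45
= 22.99 + 35.45
= 58.44 g/mol

58.44 g/mol


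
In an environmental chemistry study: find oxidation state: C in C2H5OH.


2x + 6(+1) + (-2) = 0, so x = -2
Oxidation number: -2

-2


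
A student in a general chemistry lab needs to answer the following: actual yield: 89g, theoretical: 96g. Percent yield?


% yield = actual/theoretical × 100
= 89/96 × 100
= 92.71%

92.71%


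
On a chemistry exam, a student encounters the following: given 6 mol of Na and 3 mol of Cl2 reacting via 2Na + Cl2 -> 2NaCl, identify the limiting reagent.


Mole ratio available / coefficient:
  Na: 6/2 = 3.000
  Cl2: 3/1 = 3.000
Smaller ratio is limiting.

neither (stoichiometric); Na and Cl2 are fully consumed


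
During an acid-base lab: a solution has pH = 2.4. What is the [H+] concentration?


[H+] = 10^(-pH) = 10^(-2.4)
= 3.98×10^-3 M

3.98×10^-3 M


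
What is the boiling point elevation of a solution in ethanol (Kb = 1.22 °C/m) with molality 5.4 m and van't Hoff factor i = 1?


ΔTb = Kb × m × i
= 1.22 × 5.4 × 1
= 6.588 °C

6.588 °C


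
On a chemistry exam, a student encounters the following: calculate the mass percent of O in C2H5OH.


M(C2H5OH) = 2×12.01 + 6×1.008 + 1×16.0 = 46.068 g/mol
Mass of O = 1 × 16.0 = 16.00 g/mol
% O = 16.00/46.068 × 100 = 34.73%

34.73%


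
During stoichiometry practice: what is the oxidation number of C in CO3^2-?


x + 3(-2) = -2, so x = +4
Oxidation number: +4

+4


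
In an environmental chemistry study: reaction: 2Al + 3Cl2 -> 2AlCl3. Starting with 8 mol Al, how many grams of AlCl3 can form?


Mole ratio AlCl3:Al = 2:2
n(AlCl3) = 8 × 2/2 = 8.000 mol
mass = 8.000 × 133.33 = 1066.64 g

1066.64 g


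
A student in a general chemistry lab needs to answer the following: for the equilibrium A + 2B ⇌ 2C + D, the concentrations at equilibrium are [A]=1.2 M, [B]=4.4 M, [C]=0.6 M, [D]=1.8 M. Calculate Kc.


Kc = [C]^2[D]/([A][B]^2)
= (0.6^2 × 1.8^1)/(1.2^1 × 4.4^2)
= 0.648/23.232
= 0.02789

0.02789


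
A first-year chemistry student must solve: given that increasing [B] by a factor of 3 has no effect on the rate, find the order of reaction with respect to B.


rate ∝ [B]^n
rate ∝ [B]^0
Order in B: 0

0


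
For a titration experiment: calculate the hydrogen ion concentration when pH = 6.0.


[H+] = 10^(-pH) = 10^(-6.0)
= 1.0×10^-6 M

1.0×10^-6 M


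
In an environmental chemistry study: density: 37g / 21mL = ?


ρ = mass/volume
= 37/21
= 1.762 g/mL

1.762 g/mL


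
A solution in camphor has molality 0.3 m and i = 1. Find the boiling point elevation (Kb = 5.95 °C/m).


ΔTb = Kb × m × i
= 5.95 × 0.3 × 1
= 1.785 °C

1.785 °C


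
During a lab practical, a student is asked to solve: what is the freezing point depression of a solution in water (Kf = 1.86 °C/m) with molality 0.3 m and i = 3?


ΔTf = Kf × m × i
= 1.86 × 0.3 × 3
= 1.674 °C

1.674 °C


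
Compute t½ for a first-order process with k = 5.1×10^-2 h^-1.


t½ = ln2/k = 0.693147/(5.1×10^-2 h^-1)
= 13.59 h

13.59 h


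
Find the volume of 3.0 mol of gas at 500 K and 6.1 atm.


PV = nRT  (R = 0.08206 L·atm/(mol·K))
V = nRT/P = 3.0×0.08206×500/6.1
= 20.179 L

20.179 L


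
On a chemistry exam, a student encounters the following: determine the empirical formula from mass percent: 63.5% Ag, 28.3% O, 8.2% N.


Assume 100 g sample. Moles of each element:
  Ag: 63.5/107.87 = 0.589 mol
  O: 28.3/16.0 = 1.769 mol
  N: 8.2/14.01 = 0.585 mol
Divide by smallest (0.585):
  Ag: 0.589/0.585 = 1.01
  O: 1.769/0.585 = 3.02
  N: 0.585/0.585 = 1.0
Empirical formula: AgNO3

AgNO3


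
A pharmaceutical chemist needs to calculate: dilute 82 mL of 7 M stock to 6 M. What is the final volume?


C1V1 = C2V2
7 × 82 = 6 × V2
V2 = 574/6 = 95.67 mL

95.67 mL


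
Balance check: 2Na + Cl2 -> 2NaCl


Equation: 2Na + Cl2 -> 2NaCl
Check atoms: Cl: 2=2, Na: 2=2
Balanced

Yes, balanced


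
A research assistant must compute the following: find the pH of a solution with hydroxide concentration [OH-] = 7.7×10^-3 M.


pOH = -log10([OH-]) = -log10(7.7×10^-3)
= 3 - log10(7.7) = 2.11
pH = 14 - pOH = 14 - 2.11 = 11.89

11.89


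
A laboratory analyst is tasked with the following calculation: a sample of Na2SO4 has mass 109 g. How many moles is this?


M(Na2SO4) = 142.05 g/mol
n = mass/M = 109/142.05 = 0.7673 mol

0.7673 mol


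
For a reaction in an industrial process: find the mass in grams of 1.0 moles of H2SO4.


M(H2SO4) = 98.09 g/mol
mass = n × M = 1.0 × 98.09 = 98.09 g

98.09 g


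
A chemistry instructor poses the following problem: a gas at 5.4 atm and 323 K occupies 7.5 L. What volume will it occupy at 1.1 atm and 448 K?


P1V1/T1 = P2V2/T2
V2 = P1V1T2/(T1P2)
= 5.4×7.5×448/(323×1.1)
= 51.067 L

51.067 L


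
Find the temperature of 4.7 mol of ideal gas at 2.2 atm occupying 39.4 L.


PV = nRT  (R = 0.08206 L·atm/(mol·K))
T = PV/(nR) = 2.2×39.4/(4.7×0.08206)
= 86.68/0.385682
= 224.74 K

224.74 K


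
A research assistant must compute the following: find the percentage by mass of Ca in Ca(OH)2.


M(Ca(OH)2) = 1×40.08 + 2×16.0 + 2×1.008 = 74.096 g/mol
Mass of Ca = 1 × 40.08 = 40.08 g/mol
% Ca = 40.08/74.096 × 100 = 54.09%

54.09%


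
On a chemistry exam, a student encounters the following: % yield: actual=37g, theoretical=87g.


% yield = actual/theoretical × 100
= 37/87 × 100
= 42.53%

42.53%


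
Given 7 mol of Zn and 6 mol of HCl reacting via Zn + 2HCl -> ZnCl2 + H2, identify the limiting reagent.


Mole ratio available / coefficient:
  Zn: 7/1 = 7.000
  HCl: 6/2 = 3.000
Smaller ratio is limiting.

HCl


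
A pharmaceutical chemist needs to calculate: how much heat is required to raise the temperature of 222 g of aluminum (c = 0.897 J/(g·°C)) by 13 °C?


q = mcΔT = 222 × 0.897 × 13
= 2588.74 J

2588.74 J


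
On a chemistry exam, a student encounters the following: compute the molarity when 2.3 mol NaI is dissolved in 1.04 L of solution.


M = n/V = 2.3/1.04 = 2.212 mol/L

2.212 M


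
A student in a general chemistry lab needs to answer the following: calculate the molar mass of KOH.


M(KOH) = 1×39.1 + 1×16.0 + 1×1.008
= 39.1 + 16.0 + 1.01
= 56.11 g/mol

56.11 g/mol


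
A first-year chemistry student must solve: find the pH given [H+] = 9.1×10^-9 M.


pH = -log10([H+]) = -log10(9.1×10^-9)
= 9 - log10(9.1)
= 9 - 0.96
= 8.04

8.04


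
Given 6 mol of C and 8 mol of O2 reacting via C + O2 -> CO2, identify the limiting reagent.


Mole ratio available / coefficient:
  C: 6/1 = 6.000
  O2: 8/1 = 8.000
Smaller ratio is limiting.

C


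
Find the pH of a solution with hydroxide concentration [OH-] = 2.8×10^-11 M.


pOH = -log10([OH-]) = -log10(2.8×10^-11)
= 11 - log10(2.8) = 10.55
pH = 14 - pOH = 14 - 10.55 = 3.45

3.45


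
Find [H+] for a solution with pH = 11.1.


[H+] = 10^(-pH) = 10^(-11.1)
= 7.94×10^-12 M

7.94×10^-12 M


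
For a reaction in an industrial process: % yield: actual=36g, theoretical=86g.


% yield = actual/theoretical × 100
= 36/86 × 100
= 41.86%

41.86%


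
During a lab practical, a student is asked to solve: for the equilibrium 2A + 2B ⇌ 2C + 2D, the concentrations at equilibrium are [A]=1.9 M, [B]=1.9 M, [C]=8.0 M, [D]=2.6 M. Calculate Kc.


Kc = [C]^2[D]^2/([A]^2[B]^2)
= (8.0^2 × 2.6^2)/(1.9^2 × 1.9^2)
= 432.64/13.0321
= 33.20

33.20


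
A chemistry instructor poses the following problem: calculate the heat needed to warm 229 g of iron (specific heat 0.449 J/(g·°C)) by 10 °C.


q = mcΔT = 229 × 0.449 × 10
= 1028.21 J

1028.21 J


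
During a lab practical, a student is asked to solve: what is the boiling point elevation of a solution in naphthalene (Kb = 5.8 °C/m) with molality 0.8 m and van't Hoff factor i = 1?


ΔTb = Kb × m × i
= 5.8 × 0.8 × 1
= 4.64 °C

4.64 °C


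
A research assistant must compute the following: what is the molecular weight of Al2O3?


M(Al2O3) = 2×26.98 + 3×16.0
= 53.96 + 48.0
= 101.96 g/mol

101.96 g/mol


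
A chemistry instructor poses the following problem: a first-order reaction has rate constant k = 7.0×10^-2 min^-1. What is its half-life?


t½ = ln2/k = 0.693147/(7.0×10^-2 min^-1)
= 9.902 min

9.902 min


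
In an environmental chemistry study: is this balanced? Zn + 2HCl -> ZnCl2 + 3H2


Equation: Zn + 2HCl -> ZnCl2 + 3H2
Check atoms: Cl: 2=2, H: 2≠6, Zn: 1=1
Not balanced

No, not balanced


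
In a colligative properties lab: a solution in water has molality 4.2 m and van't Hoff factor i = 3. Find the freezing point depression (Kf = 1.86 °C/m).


ΔTf = Kf × m × i
= 1.86 × 4.2 × 3
= 23.436 °C

23.436 °C


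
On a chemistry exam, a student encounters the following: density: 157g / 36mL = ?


ρ = mass/volume
= 157/36
= 4.361 g/mL

4.361 g/mL


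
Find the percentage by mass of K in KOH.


M(KOH) = 1×39.1 + 1×16.0 + 1×1.008 = 56.108 g/mol
Mass of K = 1 × 39.1 = 39.10 g/mol
% K = 39.10/56.108 × 100 = 69.69%

69.69%


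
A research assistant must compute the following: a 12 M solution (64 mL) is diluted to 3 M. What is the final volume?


C1V1 = C2V2
12 × 64 = 3 × V2
V2 = 768/3 = 256.0 mL

256.0 mL


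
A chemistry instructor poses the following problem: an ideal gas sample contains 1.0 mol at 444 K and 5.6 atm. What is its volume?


PV = nRT  (R = 0.08206 L·atm/(mol·K))
V = nRT/P = 1.0×0.08206×444/5.6
= 6.506 L

6.506 L


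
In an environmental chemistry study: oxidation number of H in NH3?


H is +1 with nonmetals
Oxidation number: +1

+1


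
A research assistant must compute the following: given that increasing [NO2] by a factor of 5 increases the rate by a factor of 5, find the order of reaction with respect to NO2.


rate ∝ [NO2]^n
5^n = 5 → n = 1
Order in NO2: 1

1


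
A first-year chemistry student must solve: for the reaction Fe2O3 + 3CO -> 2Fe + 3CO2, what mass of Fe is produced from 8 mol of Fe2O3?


Mole ratio Fe:Fe2O3 = 2:1
n(Fe) = 8 × 2/1 = 16.000 mol
mass = 16.000 × 55.85 = 893.6 g

893.6 g


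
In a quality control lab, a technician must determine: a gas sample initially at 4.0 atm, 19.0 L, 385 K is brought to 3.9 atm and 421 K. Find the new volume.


P1V1/T1 = P2V2/T2
V2 = P1V1T2/(T1P2)
= 4.0×19.0×421/(385×3.9)
= 21.309 L

21.309 L


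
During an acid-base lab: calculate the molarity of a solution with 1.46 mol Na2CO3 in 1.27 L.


M = n/V = 1.46/1.27 = 1.150 mol/L

1.150 M


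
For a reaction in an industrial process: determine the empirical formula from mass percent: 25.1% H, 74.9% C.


Assume 100 g sample. Moles of each element:
  H: 25.1/1.008 = 24.901 mol
  C: 74.9/12.01 = 6.236 mol
Divide by smallest (6.236):
  H: 24.901/6.236 = 3.99
  C: 6.236/6.236 = 1.0
Empirical formula: CH4

CH4


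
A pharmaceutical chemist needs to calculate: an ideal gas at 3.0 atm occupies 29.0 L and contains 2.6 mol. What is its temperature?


PV = nRT  (R = 0.08206 L·atm/(mol·K))
T = PV/(nR) = 3.0×29.0/(2.6×0.08206)
= 87.00/0.213356
= 407.77 K

407.77 K


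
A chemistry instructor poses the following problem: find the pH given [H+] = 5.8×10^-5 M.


pH = -log10([H+]) = -log10(5.8×10^-5)
= 5 - log10(5.8)
= 5 - 0.76
= 4.24

4.24


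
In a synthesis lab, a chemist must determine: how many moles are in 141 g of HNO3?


M(HNO3) = 63.02 g/mol
n = mass/M = 141/63.02 = 2.2374 mol

2.2374 mol


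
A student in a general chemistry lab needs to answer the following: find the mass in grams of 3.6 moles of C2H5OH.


M(C2H5OH) = 46.07 g/mol
mass = n × M = 3.6 × 46.07 = 165.85 g

165.85 g


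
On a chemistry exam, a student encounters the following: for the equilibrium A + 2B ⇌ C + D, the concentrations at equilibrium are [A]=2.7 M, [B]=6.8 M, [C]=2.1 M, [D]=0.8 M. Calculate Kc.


Kc = [C][D]/([A][B]^2)
= (2.1^1 × 0.8^1)/(2.7^1 × 6.8^2)
= 1.68/124.848
= 0.01346

0.01346


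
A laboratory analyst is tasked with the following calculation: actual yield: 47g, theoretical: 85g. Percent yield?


% yield = actual/theoretical × 100
= 47/85 × 100
= 55.29%

55.29%


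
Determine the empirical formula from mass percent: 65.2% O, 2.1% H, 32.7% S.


Assume 100 g sample. Moles of each element:
  O: 65.2/16.0 = 4.075 mol
  H: 2.1/1.008 = 2.083 mol
  S: 32.7/32.07 = 1.02 mol
Divide by smallest (1.02):
  O: 4.075/1.02 = 4.0
  H: 2.083/1.02 = 2.04
  S: 1.02/1.02 = 1.0
Empirical formula: H2SO4

H2SO4


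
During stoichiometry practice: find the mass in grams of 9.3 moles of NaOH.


M(NaOH) = 40.0 g/mol
mass = n × M = 9.3 × 40.0 = 372.00 g

372.00 g


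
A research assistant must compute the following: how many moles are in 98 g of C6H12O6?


M(C6H12O6) = 180.16 g/mol
n = mass/M = 98/180.16 = 0.544 mol

0.544 mol


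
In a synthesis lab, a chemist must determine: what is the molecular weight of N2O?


M(N2O) = 2×14.01 + 1×16.0
= 28.02 + 16.0
= 44.02 g/mol

44.02 g/mol


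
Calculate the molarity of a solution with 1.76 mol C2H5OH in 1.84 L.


M = n/V = 1.76/1.84 = 0.957 mol/L

0.957 M
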